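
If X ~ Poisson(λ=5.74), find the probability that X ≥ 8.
0.221066

We have X ~ Poisson(λ=5.74).

For discrete distributions, P(X ≥ 8) = 1 - P(X ≤ 7).

P(X ≤ 7) = 0.778934
P(X ≥ 8) = 1 - 0.778934 = 0.221066

So there's approximately a 22.1% chance that X is at least 8.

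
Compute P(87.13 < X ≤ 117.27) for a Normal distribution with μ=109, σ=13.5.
0.677311

We have X ~ Normal(μ=109, σ=13.5).

To find P(87.13 < X ≤ 117.27), we use:
P(87.13 < X ≤ 117.27) = P(X ≤ 117.27) - P(X ≤ 87.13)
                 = F(117.27) - F(87.13)
                 = 0.729927 - 0.052616
                 = 0.677311

So there's approximately a 67.7% chance that X falls in this range.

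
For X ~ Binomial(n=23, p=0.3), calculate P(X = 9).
0.109090

We have X ~ Binomial(n=23, p=0.3).

For a Binomial distribution, the PMF gives us the probability of each outcome.

Using the PMF formula:
P(X = 9) = 0.109090

Rounded to 4 decimal places: 0.1091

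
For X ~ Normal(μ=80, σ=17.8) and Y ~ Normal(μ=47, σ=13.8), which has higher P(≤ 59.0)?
Y has higher probability (P(Y ≤ 59.0) = 0.8077 > P(X ≤ 59.0) = 0.1190)

Compute P(≤ 59.0) for each distribution:

X ~ Normal(μ=80, σ=17.8):
P(X ≤ 59.0) = 0.1190

Y ~ Normal(μ=47, σ=13.8):
P(Y ≤ 59.0) = 0.8077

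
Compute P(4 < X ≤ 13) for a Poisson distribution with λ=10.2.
0.823761

We have X ~ Poisson(λ=10.2).

To find P(4 < X ≤ 13), we use:
P(4 < X ≤ 13) = P(X ≤ 13) - P(X ≤ 4)
                 = F(13) - F(4)
                 = 0.849450 - 0.025688
                 = 0.823761

So there's approximately a 82.4% chance that X falls in this range.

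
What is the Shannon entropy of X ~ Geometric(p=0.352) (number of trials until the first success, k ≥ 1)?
1.8428 nats

We have X ~ Geometric(p=0.352) (number of trials until the first success, k ≥ 1).

The Shannon entropy measures the uncertainty or information content of the distribution.

For a Geometric distribution with p=0.352 (number of trials until the first success, k ≥ 1):
H(X) = 1.8428 nats

(In bits, this would be 2.6586 bits.)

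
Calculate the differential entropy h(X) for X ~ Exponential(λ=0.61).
1.4943 nats

We have X ~ Exponential(λ=0.61).

The differential entropy measures the uncertainty or information content of the distribution.

For an Exponential distribution with λ=0.61:
h(X) = 1.4943 nats

(In bits, this would be 2.1558 bits.)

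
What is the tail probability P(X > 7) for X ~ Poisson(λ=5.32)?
0.168858

We have X ~ Poisson(λ=5.32).

P(X > 7) = 1 - P(X ≤ 7)
                = 1 - F(7)
                = 1 - 0.831142
                = 0.168858

So there's approximately a 16.9% chance that X exceeds 7.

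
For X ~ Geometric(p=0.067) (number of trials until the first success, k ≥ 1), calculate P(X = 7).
0.044194

We have X ~ Geometric(p=0.067) (number of trials until the first success, k ≥ 1).

For a Geometric distribution, the PMF gives us the probability of each outcome.

Using the PMF formula:
P(X = 7) = 0.044194

Rounded to 4 decimal places: 0.0442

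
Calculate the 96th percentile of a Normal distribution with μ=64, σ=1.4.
66.4510

We have X ~ Normal(μ=64, σ=1.4).

We want to find x such that P(X ≤ x) = 0.96.

This is the 96th percentile, which means 96% of values fall below this point.

Using the inverse CDF (quantile function):
x = F⁻¹(0.96) = 66.4510

Verification: P(X ≤ 66.4510) = 0.96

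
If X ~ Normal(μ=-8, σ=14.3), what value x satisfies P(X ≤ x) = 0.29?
-15.9134

We have X ~ Normal(μ=-8, σ=14.3).

We want to find x such that P(X ≤ x) = 0.29.

This is the 29th percentile, which means 29% of values fall below this point.

Using the inverse CDF (quantile function):
x = F⁻¹(0.29) = -15.9134

Verification: P(X ≤ -15.9134) = 0.29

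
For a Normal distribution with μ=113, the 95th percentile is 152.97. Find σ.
σ = 24.3000

For X ~ Normal(μ, σ), the p-th percentile satisfies x = μ + z_p × σ,
where z_p = Φ⁻¹(p) is the standard normal quantile.

Step 1: z_{0.95} = Φ⁻¹(0.95) = 1.6449

Step 2: Solve for σ:
152.97 = 113 + 1.6449 × σ
σ = (152.97 - 113) / 1.6449
σ = 39.97 / 1.6449
σ = 24.3000

Verification: μ + z × σ = 113 + 1.6449 × 24.3000 = 152.97 ✓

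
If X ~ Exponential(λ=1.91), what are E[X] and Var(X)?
E[X] = 0.5236, Var(X) = 0.2741

We have X ~ Exponential(λ=1.91).

For an Exponential distribution with λ=1.91:

Expected value:
E[X] = 0.5236

Variance:
Var(X) = 0.2741

Standard deviation:
σ = √Var(X) = 0.5236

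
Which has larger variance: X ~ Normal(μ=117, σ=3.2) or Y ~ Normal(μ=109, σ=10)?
Y has larger variance (100.0000 > 10.2400)

Compute the variance for each distribution:

X ~ Normal(μ=117, σ=3.2):
Var(X) = 10.2400

Y ~ Normal(μ=109, σ=10):
Var(Y) = 100.0000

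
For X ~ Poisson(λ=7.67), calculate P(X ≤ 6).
0.355315

We have X ~ Poisson(λ=7.67).

The CDF gives us P(X ≤ k).

Using the CDF:
P(X ≤ 6) = 0.355315

This means there's approximately a 35.5% chance that X is at most 6.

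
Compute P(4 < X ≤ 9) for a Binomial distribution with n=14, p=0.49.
0.819213

We have X ~ Binomial(n=14, p=0.49).

To find P(4 < X ≤ 9), we use:
P(4 < X ≤ 9) = P(X ≤ 9) - P(X ≤ 4)
                 = F(9) - F(4)
                 = 0.921836 - 0.102622
                 = 0.819213

So there's approximately a 81.9% chance that X falls in this range.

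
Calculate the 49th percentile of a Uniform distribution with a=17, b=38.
27.2900

We have X ~ Uniform(a=17, b=38).

We want to find x such that P(X ≤ x) = 0.49.

This is the 49th percentile, which means 49% of values fall below this point.

Using the inverse CDF (quantile function):
x = F⁻¹(0.49) = 27.2900

Verification: P(X ≤ 27.2900) = 0.49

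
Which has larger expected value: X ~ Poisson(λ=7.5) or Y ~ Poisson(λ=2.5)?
X has larger mean (7.5000 > 2.5000)

Compute the expected value for each distribution:

X ~ Poisson(λ=7.5):
E[X] = 7.5000

Y ~ Poisson(λ=2.5):
E[Y] = 2.5000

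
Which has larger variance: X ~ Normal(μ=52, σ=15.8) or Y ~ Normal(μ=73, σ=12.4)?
X has larger variance (249.6400 > 153.7600)

Compute the variance for each distribution:

X ~ Normal(μ=52, σ=15.8):
Var(X) = 249.6400

Y ~ Normal(μ=73, σ=12.4):
Var(Y) = 153.7600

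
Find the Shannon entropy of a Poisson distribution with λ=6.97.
2.3767 nats

We have X ~ Poisson(λ=6.97).

The Shannon entropy measures the uncertainty or information content of the distribution.

For a Poisson distribution with λ=6.97:
H(X) = 2.3767 nats

(In bits, this would be 3.4288 bits.)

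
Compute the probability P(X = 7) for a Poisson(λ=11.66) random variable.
0.050186

We have X ~ Poisson(λ=11.66).

For a Poisson distribution, the PMF gives us the probability of each outcome.

Using the PMF formula:
P(X = 7) = 0.050186

Rounded to 4 decimal places: 0.0502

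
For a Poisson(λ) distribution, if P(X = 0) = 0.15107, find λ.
λ = 1.8900

For a Poisson(λ) distribution, the PMF at 0 is:
P(X = 0) = λ^0 e^(-λ) / 0! = e^(-λ)

Given P(X = 0) = 0.15107:
e^(-λ) = 0.15107
-λ = ln(0.15107)
λ = -ln(0.15107) = 1.8900

Verification: e^(-1.8900) = 0.15107 ✓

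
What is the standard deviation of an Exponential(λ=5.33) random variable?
0.1876

We have X ~ Exponential(λ=5.33).

For an Exponential distribution with λ=5.33:
σ = √Var(X) = 0.1876

The standard deviation is the square root of the variance.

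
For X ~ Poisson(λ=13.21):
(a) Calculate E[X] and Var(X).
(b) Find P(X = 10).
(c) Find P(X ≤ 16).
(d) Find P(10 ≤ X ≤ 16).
(a) E[X] = 13.2100, Var(X) = 13.2100
(b) P(X = 10) = 0.081702
(c) P(X ≤ 16) = 0.820036
(d) P(10 ≤ X ≤ 16) = 0.667652

We have X ~ Poisson(λ=13.21).

(a) Moments:
E[X] = 13.2100
Var(X) = 13.2100
σ = √Var(X) = 3.6346

(b) Point probability using PMF:
P(X = 10) = 0.081702

(c) Cumulative probability using CDF:
P(X ≤ 16) = F(16) = 0.820036

(d) Range probability:
P(10 ≤ X ≤ 16) = P(X ≤ 16) - P(X ≤ 9)
                   = F(16) - F(9)
                   = 0.820036 - 0.152384
                   = 0.667652

This means approximately 66.8% of outcomes fall in the interval [10, 16].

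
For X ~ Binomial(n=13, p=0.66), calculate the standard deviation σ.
1.7080

We have X ~ Binomial(n=13, p=0.66).

For a Binomial distribution with n=13, p=0.66:
σ = √Var(X) = 1.7080

The standard deviation is the square root of the variance.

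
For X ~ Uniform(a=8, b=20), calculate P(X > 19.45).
0.045833

We have X ~ Uniform(a=8, b=20).

P(X > 19.45) = 1 - P(X ≤ 19.45)
                = 1 - F(19.45)
                = 1 - 0.954167
                = 0.045833

So there's approximately a 4.6% chance that X exceeds 19.45.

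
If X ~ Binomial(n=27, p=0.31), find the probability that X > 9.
0.312112

We have X ~ Binomial(n=27, p=0.31).

P(X > 9) = 1 - P(X ≤ 9)
                = 1 - F(9)
                = 1 - 0.687888
                = 0.312112

So there's approximately a 31.2% chance that X exceeds 9.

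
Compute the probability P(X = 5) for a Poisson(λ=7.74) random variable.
0.100713

We have X ~ Poisson(λ=7.74).

For a Poisson distribution, the PMF gives us the probability of each outcome.

Using the PMF formula:
P(X = 5) = 0.100713

Rounded to 4 decimal places: 0.1007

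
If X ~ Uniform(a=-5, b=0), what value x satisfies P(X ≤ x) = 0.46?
-2.7000

We have X ~ Uniform(a=-5, b=0).

We want to find x such that P(X ≤ x) = 0.46.

This is the 46th percentile, which means 46% of values fall below this point.

Using the inverse CDF (quantile function):
x = F⁻¹(0.46) = -2.7000

Verification: P(X ≤ -2.7000) = 0.46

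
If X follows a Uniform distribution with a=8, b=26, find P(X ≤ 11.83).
0.212778

We have X ~ Uniform(a=8, b=26).

The CDF gives us P(X ≤ k).

Using the CDF:
P(X ≤ 11.83) = 0.212778

This means there's approximately a 21.3% chance that X is at most 11.83.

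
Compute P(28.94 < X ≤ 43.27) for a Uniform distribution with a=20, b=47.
0.530741

We have X ~ Uniform(a=20, b=47).

To find P(28.94 < X ≤ 43.27), we use:
P(28.94 < X ≤ 43.27) = P(X ≤ 43.27) - P(X ≤ 28.94)
                 = F(43.27) - F(28.94)
                 = 0.861852 - 0.331111
                 = 0.530741

So there's approximately a 53.1% chance that X falls in this range.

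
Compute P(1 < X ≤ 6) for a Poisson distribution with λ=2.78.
0.741889

We have X ~ Poisson(λ=2.78).

To find P(1 < X ≤ 6), we use:
P(1 < X ≤ 6) = P(X ≤ 6) - P(X ≤ 1)
                 = F(6) - F(1)
                 = 0.976394 - 0.234506
                 = 0.741889

So there's approximately a 74.2% chance that X falls in this range.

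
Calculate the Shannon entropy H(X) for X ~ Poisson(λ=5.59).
2.2626 nats

We have X ~ Poisson(λ=5.59).

The Shannon entropy measures the uncertainty or information content of the distribution.

For a Poisson distribution with λ=5.59:
H(X) = 2.2626 nats

(In bits, this would be 3.2642 bits.)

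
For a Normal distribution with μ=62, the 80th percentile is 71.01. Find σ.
σ = 10.7055

For X ~ Normal(μ, σ), the p-th percentile satisfies x = μ + z_p × σ,
where z_p = Φ⁻¹(p) is the standard normal quantile.

Step 1: z_{0.8} = Φ⁻¹(0.8) = 0.8416

Step 2: Solve for σ:
71.01 = 62 + 0.8416 × σ
σ = (71.01 - 62) / 0.8416
σ = 9.01 / 0.8416
σ = 10.7055

Verification: μ + z × σ = 62 + 0.8416 × 10.7055 = 71.01 ✓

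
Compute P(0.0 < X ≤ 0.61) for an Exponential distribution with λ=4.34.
0.929165

We have X ~ Exponential(λ=4.34).

To find P(0.0 < X ≤ 0.61), we use:
P(0.0 < X ≤ 0.61) = P(X ≤ 0.61) - P(X ≤ 0.0)
                 = F(0.61) - F(0.0)
                 = 0.929165 - 0.000000
                 = 0.929165

So there's approximately a 92.9% chance that X falls in this range.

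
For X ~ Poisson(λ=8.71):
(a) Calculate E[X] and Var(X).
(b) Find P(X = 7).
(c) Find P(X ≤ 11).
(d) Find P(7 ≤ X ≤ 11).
(a) E[X] = 8.7100, Var(X) = 8.7100
(b) P(X = 7) = 0.124449
(c) P(X ≤ 11) = 0.830205
(d) P(7 ≤ X ≤ 11) = 0.595719

We have X ~ Poisson(λ=8.71).

(a) Moments:
E[X] = 8.7100
Var(X) = 8.7100
σ = √Var(X) = 2.9513

(b) Point probability using PMF:
P(X = 7) = 0.124449

(c) Cumulative probability using CDF:
P(X ≤ 11) = F(11) = 0.830205

(d) Range probability:
P(7 ≤ X ≤ 11) = P(X ≤ 11) - P(X ≤ 6)
                   = F(11) - F(6)
                   = 0.830205 - 0.234486
                   = 0.595719

This means approximately 59.6% of outcomes fall in the interval [7, 11].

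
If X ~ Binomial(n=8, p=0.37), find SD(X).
1.3656

We have X ~ Binomial(n=8, p=0.37).

For a Binomial distribution with n=8, p=0.37:
σ = √Var(X) = 1.3656

The standard deviation is the square root of the variance.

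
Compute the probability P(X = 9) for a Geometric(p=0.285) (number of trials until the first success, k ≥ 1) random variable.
0.019467

We have X ~ Geometric(p=0.285) (number of trials until the first success, k ≥ 1).

For a Geometric distribution, the PMF gives us the probability of each outcome.

Using the PMF formula:
P(X = 9) = 0.019467

Rounded to 4 decimal places: 0.0195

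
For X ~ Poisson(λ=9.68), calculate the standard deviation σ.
3.1113

We have X ~ Poisson(λ=9.68).

For a Poisson distribution with λ=9.68:
σ = √Var(X) = 3.1113

The standard deviation is the square root of the variance.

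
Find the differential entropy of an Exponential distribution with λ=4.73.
-0.5539 nats

We have X ~ Exponential(λ=4.73).

The differential entropy measures the uncertainty or information content of the distribution.

For an Exponential distribution with λ=4.73:
h(X) = -0.5539 nats

(In bits, this would be -0.7991 bits.)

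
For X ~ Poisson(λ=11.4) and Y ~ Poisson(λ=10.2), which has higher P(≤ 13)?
Y has higher probability (P(Y ≤ 13) = 0.8494 > P(X ≤ 13) = 0.7430)

Compute P(≤ 13) for each distribution:

X ~ Poisson(λ=11.4):
P(X ≤ 13) = 0.7430

Y ~ Poisson(λ=10.2):
P(Y ≤ 13) = 0.8494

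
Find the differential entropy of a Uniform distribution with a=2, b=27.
3.2189 nats

We have X ~ Uniform(a=2, b=27).

The differential entropy measures the uncertainty or information content of the distribution.

For a Uniform distribution with a=2, b=27:
h(X) = 3.2189 nats

(In bits, this would be 4.6439 bits.)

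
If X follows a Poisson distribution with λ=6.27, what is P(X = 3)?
0.077736

We have X ~ Poisson(λ=6.27).

For a Poisson distribution, the PMF gives us the probability of each outcome.

Using the PMF formula:
P(X = 3) = 0.077736

Rounded to 4 decimal places: 0.0777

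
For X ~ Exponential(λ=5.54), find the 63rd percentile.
0.1795

We have X ~ Exponential(λ=5.54).

We want to find x such that P(X ≤ x) = 0.63.

This is the 63rd percentile, which means 63% of values fall below this point.

Using the inverse CDF (quantile function):
x = F⁻¹(0.63) = 0.1795

Verification: P(X ≤ 0.1795) = 0.63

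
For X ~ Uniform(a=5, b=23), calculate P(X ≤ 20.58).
0.865556

We have X ~ Uniform(a=5, b=23).

The CDF gives us P(X ≤ k).

Using the CDF:
P(X ≤ 20.58) = 0.865556

This means there's approximately a 86.6% chance that X is at most 20.58.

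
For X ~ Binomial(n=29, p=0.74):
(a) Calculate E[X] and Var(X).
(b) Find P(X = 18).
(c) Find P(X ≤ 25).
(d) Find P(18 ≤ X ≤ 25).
(a) E[X] = 21.4600, Var(X) = 5.5796
(b) P(X = 18) = 0.056224
(c) P(X ≤ 25) = 0.964540
(d) P(18 ≤ X ≤ 25) = 0.913111

We have X ~ Binomial(n=29, p=0.74).

(a) Moments:
E[X] = 21.4600
Var(X) = 5.5796
σ = √Var(X) = 2.3621

(b) Point probability using PMF:
P(X = 18) = 0.056224

(c) Cumulative probability using CDF:
P(X ≤ 25) = F(25) = 0.964540

(d) Range probability:
P(18 ≤ X ≤ 25) = P(X ≤ 25) - P(X ≤ 17)
                   = F(25) - F(17)
                   = 0.964540 - 0.051429
                   = 0.913111

This means approximately 91.3% of outcomes fall in the interval [18, 25].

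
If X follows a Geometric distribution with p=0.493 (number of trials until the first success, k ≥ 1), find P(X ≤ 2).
0.742951

We have X ~ Geometric(p=0.493) (number of trials until the first success, k ≥ 1).

The CDF gives us P(X ≤ k).

Using the CDF:
P(X ≤ 2) = 0.742951

This means there's approximately a 74.3% chance that X is at most 2.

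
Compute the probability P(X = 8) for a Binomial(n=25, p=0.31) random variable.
0.168029

We have X ~ Binomial(n=25, p=0.31).

For a Binomial distribution, the PMF gives us the probability of each outcome.

Using the PMF formula:
P(X = 8) = 0.168029

Rounded to 4 decimal places: 0.1680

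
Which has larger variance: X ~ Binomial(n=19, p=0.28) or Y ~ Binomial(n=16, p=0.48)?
Y has larger variance (3.9936 > 3.8304)

Compute the variance for each distribution:

X ~ Binomial(n=19, p=0.28):
Var(X) = 3.8304

Y ~ Binomial(n=16, p=0.48):
Var(Y) = 3.9936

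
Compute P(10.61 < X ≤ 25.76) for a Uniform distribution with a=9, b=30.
0.721429

We have X ~ Uniform(a=9, b=30).

To find P(10.61 < X ≤ 25.76), we use:
P(10.61 < X ≤ 25.76) = P(X ≤ 25.76) - P(X ≤ 10.61)
                 = F(25.76) - F(10.61)
                 = 0.798095 - 0.076667
                 = 0.721429

So there's approximately a 72.1% chance that X falls in this range.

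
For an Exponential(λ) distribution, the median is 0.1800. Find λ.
λ = 3.8508

For X ~ Exponential(λ), the CDF is F(x) = 1 - e^(-λx).
The median m satisfies F(m) = 0.5:
1 - e^(-λm) = 0.5
e^(-λm) = 0.5
λm = ln(2)
m = ln(2) / λ

Given m = 0.1800:
λ = ln(2) / 0.1800 = 0.693147 / 0.1800 = 3.8508

Verification: ln(2) / 3.8508 = 0.1800 ✓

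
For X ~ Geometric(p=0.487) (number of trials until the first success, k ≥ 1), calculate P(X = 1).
0.487000

We have X ~ Geometric(p=0.487) (number of trials until the first success, k ≥ 1).

For a Geometric distribution, the PMF gives us the probability of each outcome.

Using the PMF formula:
P(X = 1) = 0.487000

Rounded to 4 decimal places: 0.4870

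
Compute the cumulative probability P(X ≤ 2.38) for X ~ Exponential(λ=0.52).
0.709920

We have X ~ Exponential(λ=0.52).

The CDF gives us P(X ≤ k).

Using the CDF:
P(X ≤ 2.38) = 0.709920

This means there's approximately a 71.0% chance that X is at most 2.38.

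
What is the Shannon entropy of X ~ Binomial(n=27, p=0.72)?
2.2627 nats

We have X ~ Binomial(n=27, p=0.72).

The Shannon entropy measures the uncertainty or information content of the distribution.

For a Binomial distribution with n=27, p=0.72:
H(X) = 2.2627 nats

(In bits, this would be 3.2644 bits.)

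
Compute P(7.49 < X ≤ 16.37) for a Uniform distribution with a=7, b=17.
0.888000

We have X ~ Uniform(a=7, b=17).

To find P(7.49 < X ≤ 16.37), we use:
P(7.49 < X ≤ 16.37) = P(X ≤ 16.37) - P(X ≤ 7.49)
                 = F(16.37) - F(7.49)
                 = 0.937000 - 0.049000
                 = 0.888000

So there's approximately a 88.8% chance that X falls in this range.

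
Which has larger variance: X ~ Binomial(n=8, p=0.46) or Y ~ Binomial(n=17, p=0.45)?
Y has larger variance (4.2075 > 1.9872)

Compute the variance for each distribution:

X ~ Binomial(n=8, p=0.46):
Var(X) = 1.9872

Y ~ Binomial(n=17, p=0.45):
Var(Y) = 4.2075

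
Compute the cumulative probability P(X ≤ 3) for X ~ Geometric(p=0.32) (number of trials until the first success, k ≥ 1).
0.685568

We have X ~ Geometric(p=0.32) (number of trials until the first success, k ≥ 1).

The CDF gives us P(X ≤ k).

Using the CDF:
P(X ≤ 3) = 0.685568

This means there's approximately a 68.6% chance that X is at most 3.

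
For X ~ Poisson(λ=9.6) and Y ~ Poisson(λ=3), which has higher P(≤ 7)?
Y has higher probability (P(Y ≤ 7) = 0.9881 > P(X ≤ 7) = 0.2584)

Compute P(≤ 7) for each distribution:

X ~ Poisson(λ=9.6):
P(X ≤ 7) = 0.2584

Y ~ Poisson(λ=3):
P(Y ≤ 7) = 0.9881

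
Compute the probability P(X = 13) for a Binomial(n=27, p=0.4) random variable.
0.105485

We have X ~ Binomial(n=27, p=0.4).

For a Binomial distribution, the PMF gives us the probability of each outcome.

Using the PMF formula:
P(X = 13) = 0.105485

Rounded to 4 decimal places: 0.1055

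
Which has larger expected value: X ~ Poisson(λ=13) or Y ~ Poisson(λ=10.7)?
X has larger mean (13.0000 > 10.7000)

Compute the expected value for each distribution:

X ~ Poisson(λ=13):
E[X] = 13.0000

Y ~ Poisson(λ=10.7):
E[Y] = 10.7000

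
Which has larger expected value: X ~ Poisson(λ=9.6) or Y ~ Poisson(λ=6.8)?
X has larger mean (9.6000 > 6.8000)

Compute the expected value for each distribution:

X ~ Poisson(λ=9.6):
E[X] = 9.6000

Y ~ Poisson(λ=6.8):
E[Y] = 6.8000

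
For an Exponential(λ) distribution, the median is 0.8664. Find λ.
λ = 0.8000

For X ~ Exponential(λ), the CDF is F(x) = 1 - e^(-λx).
The median m satisfies F(m) = 0.5:
1 - e^(-λm) = 0.5
e^(-λm) = 0.5
λm = ln(2)
m = ln(2) / λ

Given m = 0.8664:
λ = ln(2) / 0.8664 = 0.693147 / 0.8664 = 0.8000

Verification: ln(2) / 0.8000 = 0.8664 ✓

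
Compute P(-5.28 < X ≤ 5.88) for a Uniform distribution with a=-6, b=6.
0.930000

We have X ~ Uniform(a=-6, b=6).

To find P(-5.28 < X ≤ 5.88), we use:
P(-5.28 < X ≤ 5.88) = P(X ≤ 5.88) - P(X ≤ -5.28)
                 = F(5.88) - F(-5.28)
                 = 0.990000 - 0.060000
                 = 0.930000

So there's approximately a 93.0% chance that X falls in this range.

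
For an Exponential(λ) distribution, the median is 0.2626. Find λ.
λ = 2.6396

For X ~ Exponential(λ), the CDF is F(x) = 1 - e^(-λx).
The median m satisfies F(m) = 0.5:
1 - e^(-λm) = 0.5
e^(-λm) = 0.5
λm = ln(2)
m = ln(2) / λ

Given m = 0.2626:
λ = ln(2) / 0.2626 = 0.693147 / 0.2626 = 2.6396

Verification: ln(2) / 2.6396 = 0.2626 ✓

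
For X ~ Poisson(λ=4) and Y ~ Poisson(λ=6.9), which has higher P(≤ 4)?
X has higher probability (P(X ≤ 4) = 0.6288 > P(Y ≤ 4) = 0.1823)

Compute P(≤ 4) for each distribution:

X ~ Poisson(λ=4):
P(X ≤ 4) = 0.6288

Y ~ Poisson(λ=6.9):
P(Y ≤ 4) = 0.1823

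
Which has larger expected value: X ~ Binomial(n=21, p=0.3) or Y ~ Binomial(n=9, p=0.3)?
X has larger mean (6.3000 > 2.7000)

Compute the expected value for each distribution:

X ~ Binomial(n=21, p=0.3):
E[X] = 6.3000

Y ~ Binomial(n=9, p=0.3):
E[Y] = 2.7000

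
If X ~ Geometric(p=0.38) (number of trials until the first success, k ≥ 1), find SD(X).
2.0721

We have X ~ Geometric(p=0.38) (number of trials until the first success, k ≥ 1).

For a Geometric distribution with p=0.38 (number of trials until the first success, k ≥ 1):
σ = √Var(X) = 2.0721

The standard deviation is the square root of the variance.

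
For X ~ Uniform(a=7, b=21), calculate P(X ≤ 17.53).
0.752143

We have X ~ Uniform(a=7, b=21).

The CDF gives us P(X ≤ k).

Using the CDF:
P(X ≤ 17.53) = 0.752143

This means there's approximately a 75.2% chance that X is at most 17.53.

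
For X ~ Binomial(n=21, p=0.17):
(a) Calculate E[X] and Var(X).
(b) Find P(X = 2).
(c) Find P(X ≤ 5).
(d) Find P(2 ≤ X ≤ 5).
(a) E[X] = 3.5700, Var(X) = 2.9631
(b) P(X = 2) = 0.176036
(c) P(X ≤ 5) = 0.867352
(d) P(2 ≤ X ≤ 5) = 0.761423

We have X ~ Binomial(n=21, p=0.17).

(a) Moments:
E[X] = 3.5700
Var(X) = 2.9631
σ = √Var(X) = 1.7214

(b) Point probability using PMF:
P(X = 2) = 0.176036

(c) Cumulative probability using CDF:
P(X ≤ 5) = F(5) = 0.867352

(d) Range probability:
P(2 ≤ X ≤ 5) = P(X ≤ 5) - P(X ≤ 1)
                   = F(5) - F(1)
                   = 0.867352 - 0.105929
                   = 0.761423

This means approximately 76.1% of outcomes fall in the interval [2, 5].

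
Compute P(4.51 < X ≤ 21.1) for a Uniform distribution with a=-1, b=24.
0.663600

We have X ~ Uniform(a=-1, b=24).

To find P(4.51 < X ≤ 21.1), we use:
P(4.51 < X ≤ 21.1) = P(X ≤ 21.1) - P(X ≤ 4.51)
                 = F(21.1) - F(4.51)
                 = 0.884000 - 0.220400
                 = 0.663600

So there's approximately a 66.4% chance that X falls in this range.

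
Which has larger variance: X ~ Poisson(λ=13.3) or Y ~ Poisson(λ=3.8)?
X has larger variance (13.3000 > 3.8000)

Compute the variance for each distribution:

X ~ Poisson(λ=13.3):
Var(X) = 13.3000

Y ~ Poisson(λ=3.8):
Var(Y) = 3.8000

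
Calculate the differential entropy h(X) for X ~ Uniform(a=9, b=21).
2.4849 nats

We have X ~ Uniform(a=9, b=21).

The differential entropy measures the uncertainty or information content of the distribution.

For a Uniform distribution with a=9, b=21:
h(X) = 2.4849 nats

(In bits, this would be 3.5850 bits.)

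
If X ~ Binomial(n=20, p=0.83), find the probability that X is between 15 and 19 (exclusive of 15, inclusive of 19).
0.731607

We have X ~ Binomial(n=20, p=0.83).

To find P(15 < X ≤ 19), we use:
P(15 < X ≤ 19) = P(X ≤ 19) - P(X ≤ 15)
                 = F(19) - F(15)
                 = 0.975925 - 0.244318
                 = 0.731607

So there's approximately a 73.2% chance that X falls in this range.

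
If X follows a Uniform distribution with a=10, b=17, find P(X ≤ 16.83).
0.975714

We have X ~ Uniform(a=10, b=17).

The CDF gives us P(X ≤ k).

Using the CDF:
P(X ≤ 16.83) = 0.975714

This means there's approximately a 97.6% chance that X is at most 16.83.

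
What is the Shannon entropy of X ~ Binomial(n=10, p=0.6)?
1.8536 nats

We have X ~ Binomial(n=10, p=0.6).

The Shannon entropy measures the uncertainty or information content of the distribution.

For a Binomial distribution with n=10, p=0.6:
H(X) = 1.8536 nats

(In bits, this would be 2.6741 bits.)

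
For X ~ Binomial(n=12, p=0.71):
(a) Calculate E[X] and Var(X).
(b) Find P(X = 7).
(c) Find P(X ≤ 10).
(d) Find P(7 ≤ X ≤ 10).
(a) E[X] = 8.5200, Var(X) = 2.4708
(b) P(X = 7) = 0.147749
(c) P(X ≤ 10) = 0.903160
(d) P(7 ≤ X ≤ 10) = 0.800519

We have X ~ Binomial(n=12, p=0.71).

(a) Moments:
E[X] = 8.5200
Var(X) = 2.4708
σ = √Var(X) = 1.5719

(b) Point probability using PMF:
P(X = 7) = 0.147749

(c) Cumulative probability using CDF:
P(X ≤ 10) = F(10) = 0.903160

(d) Range probability:
P(7 ≤ X ≤ 10) = P(X ≤ 10) - P(X ≤ 6)
                   = F(10) - F(6)
                   = 0.903160 - 0.102641
                   = 0.800519

This means approximately 80.1% of outcomes fall in the interval [7, 10].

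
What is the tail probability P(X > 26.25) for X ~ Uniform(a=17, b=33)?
0.421875

We have X ~ Uniform(a=17, b=33).

P(X > 26.25) = 1 - P(X ≤ 26.25)
                = 1 - F(26.25)
                = 1 - 0.578125
                = 0.421875

So there's approximately a 42.2% chance that X exceeds 26.25.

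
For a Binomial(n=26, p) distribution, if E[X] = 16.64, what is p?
p = 0.64

For a Binomial(n, p) distribution:
E[X] = n × p

Given n = 26 and E[X] = 16.64:
16.64 = 26 × p
p = 16.64 / 26 = 0.64

Verification: Binomial(26, 0.64) has E[X] = 16.64 ✓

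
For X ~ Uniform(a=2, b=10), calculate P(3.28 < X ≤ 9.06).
0.722500

We have X ~ Uniform(a=2, b=10).

To find P(3.28 < X ≤ 9.06), we use:
P(3.28 < X ≤ 9.06) = P(X ≤ 9.06) - P(X ≤ 3.28)
                 = F(9.06) - F(3.28)
                 = 0.882500 - 0.160000
                 = 0.722500

So there's approximately a 72.3% chance that X falls in this range.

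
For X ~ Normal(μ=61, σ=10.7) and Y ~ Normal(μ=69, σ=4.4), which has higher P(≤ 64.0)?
X has higher probability (P(X ≤ 64.0) = 0.6104 > P(Y ≤ 64.0) = 0.1279)

Compute P(≤ 64.0) for each distribution:

X ~ Normal(μ=61, σ=10.7):
P(X ≤ 64.0) = 0.6104

Y ~ Normal(μ=69, σ=4.4):
P(Y ≤ 64.0) = 0.1279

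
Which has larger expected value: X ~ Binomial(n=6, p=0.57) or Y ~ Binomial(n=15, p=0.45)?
Y has larger mean (6.7500 > 3.4200)

Compute the expected value for each distribution:

X ~ Binomial(n=6, p=0.57):
E[X] = 3.4200

Y ~ Binomial(n=15, p=0.45):
E[Y] = 6.7500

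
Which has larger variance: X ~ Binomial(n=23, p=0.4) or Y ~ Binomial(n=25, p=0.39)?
Y has larger variance (5.9475 > 5.5200)

Compute the variance for each distribution:

X ~ Binomial(n=23, p=0.4):
Var(X) = 5.5200

Y ~ Binomial(n=25, p=0.39):
Var(Y) = 5.9475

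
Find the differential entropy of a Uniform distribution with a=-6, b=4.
2.3026 nats

We have X ~ Uniform(a=-6, b=4).

The differential entropy measures the uncertainty or information content of the distribution.

For a Uniform distribution with a=-6, b=4:
h(X) = 2.3026 nats

(In bits, this would be 3.3219 bits.)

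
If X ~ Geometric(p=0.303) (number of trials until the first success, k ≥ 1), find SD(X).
2.7553

We have X ~ Geometric(p=0.303) (number of trials until the first success, k ≥ 1).

For a Geometric distribution with p=0.303 (number of trials until the first success, k ≥ 1):
σ = √Var(X) = 2.7553

The standard deviation is the square root of the variance.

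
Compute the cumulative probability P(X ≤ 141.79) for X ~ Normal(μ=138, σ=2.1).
0.964444

We have X ~ Normal(μ=138, σ=2.1).

The CDF gives us P(X ≤ k).

Using the CDF:
P(X ≤ 141.79) = 0.964444

This means there's approximately a 96.4% chance that X is at most 141.79.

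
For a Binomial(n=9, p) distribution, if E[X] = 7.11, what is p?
p = 0.79

For a Binomial(n, p) distribution:
E[X] = n × p

Given n = 9 and E[X] = 7.11:
7.11 = 9 × p
p = 7.11 / 9 = 0.79

Verification: Binomial(9, 0.79) has E[X] = 7.11 ✓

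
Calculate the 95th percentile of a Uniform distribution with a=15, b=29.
28.3000

We have X ~ Uniform(a=15, b=29).

We want to find x such that P(X ≤ x) = 0.95.

This is the 95th percentile, which means 95% of values fall below this point.

Using the inverse CDF (quantile function):
x = F⁻¹(0.95) = 28.3000

Verification: P(X ≤ 28.3000) = 0.95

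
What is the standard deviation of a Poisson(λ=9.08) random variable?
3.0133

We have X ~ Poisson(λ=9.08).

For a Poisson distribution with λ=9.08:
σ = √Var(X) = 3.0133

The standard deviation is the square root of the variance.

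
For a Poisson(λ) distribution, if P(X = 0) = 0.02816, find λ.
λ = 3.5699

For a Poisson(λ) distribution, the PMF at 0 is:
P(X = 0) = λ^0 e^(-λ) / 0! = e^(-λ)

Given P(X = 0) = 0.02816:
e^(-λ) = 0.02816
-λ = ln(0.02816)
λ = -ln(0.02816) = 3.5699

Verification: e^(-3.5699) = 0.02816 ✓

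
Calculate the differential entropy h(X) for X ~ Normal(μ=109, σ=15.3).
4.1468 nats

We have X ~ Normal(μ=109, σ=15.3).

The differential entropy measures the uncertainty or information content of the distribution.

For a Normal distribution with μ=109, σ=15.3:
h(X) = 4.1468 nats

(In bits, this would be 5.9826 bits.)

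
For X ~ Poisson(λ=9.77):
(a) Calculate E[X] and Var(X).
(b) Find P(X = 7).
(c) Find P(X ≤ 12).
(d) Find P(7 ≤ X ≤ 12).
(a) E[X] = 9.7700, Var(X) = 9.7700
(b) P(X = 7) = 0.096333
(c) P(X ≤ 12) = 0.812840
(d) P(7 ≤ X ≤ 12) = 0.667516

We have X ~ Poisson(λ=9.77).

(a) Moments:
E[X] = 9.7700
Var(X) = 9.7700
σ = √Var(X) = 3.1257

(b) Point probability using PMF:
P(X = 7) = 0.096333

(c) Cumulative probability using CDF:
P(X ≤ 12) = F(12) = 0.812840

(d) Range probability:
P(7 ≤ X ≤ 12) = P(X ≤ 12) - P(X ≤ 6)
                   = F(12) - F(6)
                   = 0.812840 - 0.145324
                   = 0.667516

This means approximately 66.8% of outcomes fall in the interval [7, 12].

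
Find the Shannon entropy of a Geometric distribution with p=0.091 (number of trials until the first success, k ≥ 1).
3.3499 nats

We have X ~ Geometric(p=0.091) (number of trials until the first success, k ≥ 1).

The Shannon entropy measures the uncertainty or information content of the distribution.

For a Geometric distribution with p=0.091 (number of trials until the first success, k ≥ 1):
H(X) = 3.3499 nats

(In bits, this would be 4.8330 bits.)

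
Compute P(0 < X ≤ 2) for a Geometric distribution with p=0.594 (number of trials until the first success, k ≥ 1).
0.835164

We have X ~ Geometric(p=0.594) (number of trials until the first success, k ≥ 1).

To find P(0 < X ≤ 2), we use:
P(0 < X ≤ 2) = P(X ≤ 2) - P(X ≤ 0)
                 = F(2) - F(0)
                 = 0.835164 - 0.000000
                 = 0.835164

So there's approximately a 83.5% chance that X falls in this range.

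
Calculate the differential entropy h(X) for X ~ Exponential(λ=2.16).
0.2299 nats

We have X ~ Exponential(λ=2.16).

The differential entropy measures the uncertainty or information content of the distribution.

For an Exponential distribution with λ=2.16:
h(X) = 0.2299 nats

(In bits, this would be 0.3317 bits.)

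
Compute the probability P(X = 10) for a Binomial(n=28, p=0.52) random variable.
0.034707

We have X ~ Binomial(n=28, p=0.52).

For a Binomial distribution, the PMF gives us the probability of each outcome.

Using the PMF formula:
P(X = 10) = 0.034707

Rounded to 4 decimal places: 0.0347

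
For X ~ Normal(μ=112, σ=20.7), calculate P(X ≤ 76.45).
0.042954

We have X ~ Normal(μ=112, σ=20.7).

The CDF gives us P(X ≤ k).

Using the CDF:
P(X ≤ 76.45) = 0.042954

This means there's approximately a 4.3% chance that X is at most 76.45.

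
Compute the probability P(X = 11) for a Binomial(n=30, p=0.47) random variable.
0.077934

We have X ~ Binomial(n=30, p=0.47).

For a Binomial distribution, the PMF gives us the probability of each outcome.

Using the PMF formula:
P(X = 11) = 0.077934

Rounded to 4 decimal places: 0.0779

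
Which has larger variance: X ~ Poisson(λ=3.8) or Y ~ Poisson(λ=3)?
X has larger variance (3.8000 > 3.0000)

Compute the variance for each distribution:

X ~ Poisson(λ=3.8):
Var(X) = 3.8000

Y ~ Poisson(λ=3):
Var(Y) = 3.0000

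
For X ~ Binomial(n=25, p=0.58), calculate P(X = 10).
0.031434

We have X ~ Binomial(n=25, p=0.58).

For a Binomial distribution, the PMF gives us the probability of each outcome.

Using the PMF formula:
P(X = 10) = 0.031434

Rounded to 4 decimal places: 0.0314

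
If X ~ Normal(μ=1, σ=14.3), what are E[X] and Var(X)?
E[X] = 1.0000, Var(X) = 204.4900

We have X ~ Normal(μ=1, σ=14.3).

For a Normal distribution with μ=1, σ=14.3:

Expected value:
E[X] = 1.0000

Variance:
Var(X) = 204.4900

Standard deviation:
σ = √Var(X) = 14.3000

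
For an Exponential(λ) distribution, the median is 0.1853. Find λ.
λ = 3.7407

For X ~ Exponential(λ), the CDF is F(x) = 1 - e^(-λx).
The median m satisfies F(m) = 0.5:
1 - e^(-λm) = 0.5
e^(-λm) = 0.5
λm = ln(2)
m = ln(2) / λ

Given m = 0.1853:
λ = ln(2) / 0.1853 = 0.693147 / 0.1853 = 3.7407

Verification: ln(2) / 3.7407 = 0.1853 ✓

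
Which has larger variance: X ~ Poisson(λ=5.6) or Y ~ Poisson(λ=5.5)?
X has larger variance (5.6000 > 5.5000)

Compute the variance for each distribution:

X ~ Poisson(λ=5.6):
Var(X) = 5.6000

Y ~ Poisson(λ=5.5):
Var(Y) = 5.5000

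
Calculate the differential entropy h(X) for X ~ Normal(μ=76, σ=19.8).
4.4046 nats

We have X ~ Normal(μ=76, σ=19.8).

The differential entropy measures the uncertainty or information content of the distribution.

For a Normal distribution with μ=76, σ=19.8:
h(X) = 4.4046 nats

(In bits, this would be 6.3545 bits.)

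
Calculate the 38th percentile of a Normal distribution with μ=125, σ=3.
124.0836

We have X ~ Normal(μ=125, σ=3).

We want to find x such that P(X ≤ x) = 0.38.

This is the 38th percentile, which means 38% of values fall below this point.

Using the inverse CDF (quantile function):
x = F⁻¹(0.38) = 124.0836

Verification: P(X ≤ 124.0836) = 0.38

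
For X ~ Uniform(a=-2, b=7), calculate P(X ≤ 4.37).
0.707778

We have X ~ Uniform(a=-2, b=7).

The CDF gives us P(X ≤ k).

Using the CDF:
P(X ≤ 4.37) = 0.707778

This means there's approximately a 70.8% chance that X is at most 4.37.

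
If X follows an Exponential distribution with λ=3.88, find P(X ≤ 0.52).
0.867026

We have X ~ Exponential(λ=3.88).

The CDF gives us P(X ≤ k).

Using the CDF:
P(X ≤ 0.52) = 0.867026

This means there's approximately a 86.7% chance that X is at most 0.52.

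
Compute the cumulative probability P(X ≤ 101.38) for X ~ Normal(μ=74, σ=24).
0.873030

We have X ~ Normal(μ=74, σ=24).

The CDF gives us P(X ≤ k).

Using the CDF:
P(X ≤ 101.38) = 0.873030

This means there's approximately a 87.3% chance that X is at most 101.38.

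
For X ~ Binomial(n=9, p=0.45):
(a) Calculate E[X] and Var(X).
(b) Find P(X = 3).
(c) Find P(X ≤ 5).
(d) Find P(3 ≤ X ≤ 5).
(a) E[X] = 4.0500, Var(X) = 2.2275
(b) P(X = 3) = 0.211881
(c) P(X ≤ 5) = 0.834178
(d) P(3 ≤ X ≤ 5) = 0.684675

We have X ~ Binomial(n=9, p=0.45).

(a) Moments:
E[X] = 4.0500
Var(X) = 2.2275
σ = √Var(X) = 1.4925

(b) Point probability using PMF:
P(X = 3) = 0.211881

(c) Cumulative probability using CDF:
P(X ≤ 5) = F(5) = 0.834178

(d) Range probability:
P(3 ≤ X ≤ 5) = P(X ≤ 5) - P(X ≤ 2)
                   = F(5) - F(2)
                   = 0.834178 - 0.149503
                   = 0.684675

This means approximately 68.5% of outcomes fall in the interval [3, 5].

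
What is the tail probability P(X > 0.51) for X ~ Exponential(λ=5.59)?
0.057792

We have X ~ Exponential(λ=5.59).

P(X > 0.51) = 1 - P(X ≤ 0.51)
                = 1 - F(0.51)
                = 1 - 0.942208
                = 0.057792

So there's approximately a 5.8% chance that X exceeds 0.51.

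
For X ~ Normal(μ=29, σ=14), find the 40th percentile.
25.4531

We have X ~ Normal(μ=29, σ=14).

We want to find x such that P(X ≤ x) = 0.4.

This is the 40th percentile, which means 40% of values fall below this point.

Using the inverse CDF (quantile function):
x = F⁻¹(0.4) = 25.4531

Verification: P(X ≤ 25.4531) = 0.4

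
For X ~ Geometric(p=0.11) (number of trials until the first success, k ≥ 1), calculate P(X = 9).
0.043302

We have X ~ Geometric(p=0.11) (number of trials until the first success, k ≥ 1).

For a Geometric distribution, the PMF gives us the probability of each outcome.

Using the PMF formula:
P(X = 9) = 0.043302

Rounded to 4 decimal places: 0.0433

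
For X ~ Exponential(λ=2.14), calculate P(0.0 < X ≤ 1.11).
0.907023

We have X ~ Exponential(λ=2.14).

To find P(0.0 < X ≤ 1.11), we use:
P(0.0 < X ≤ 1.11) = P(X ≤ 1.11) - P(X ≤ 0.0)
                 = F(1.11) - F(0.0)
                 = 0.907023 - 0.000000
                 = 0.907023

So there's approximately a 90.7% chance that X falls in this range.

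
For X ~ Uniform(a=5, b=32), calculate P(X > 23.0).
0.333333

We have X ~ Uniform(a=5, b=32).

P(X > 23.0) = 1 - P(X ≤ 23.0)
                = 1 - F(23.0)
                = 1 - 0.666667
                = 0.333333

So there's approximately a 33.3% chance that X exceeds 23.0.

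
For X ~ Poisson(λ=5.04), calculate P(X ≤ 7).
0.862417

We have X ~ Poisson(λ=5.04).

The CDF gives us P(X ≤ k).

Using the CDF:
P(X ≤ 7) = 0.862417

This means there's approximately a 86.2% chance that X is at most 7.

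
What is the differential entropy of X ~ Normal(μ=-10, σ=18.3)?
4.3258 nats

We have X ~ Normal(μ=-10, σ=18.3).

The differential entropy measures the uncertainty or information content of the distribution.

For a Normal distribution with μ=-10, σ=18.3:
h(X) = 4.3258 nats

(In bits, this would be 6.2409 bits.)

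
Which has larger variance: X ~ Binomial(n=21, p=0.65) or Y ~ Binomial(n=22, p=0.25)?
X has larger variance (4.7775 > 4.1250)

Compute the variance for each distribution:

X ~ Binomial(n=21, p=0.65):
Var(X) = 4.7775

Y ~ Binomial(n=22, p=0.25):
Var(Y) = 4.1250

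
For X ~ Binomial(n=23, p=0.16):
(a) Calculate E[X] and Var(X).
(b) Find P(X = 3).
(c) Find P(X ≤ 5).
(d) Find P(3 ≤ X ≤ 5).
(a) E[X] = 3.6800, Var(X) = 3.0912
(b) P(X = 3) = 0.221904
(c) P(X ≤ 5) = 0.850198
(d) P(3 ≤ X ≤ 5) = 0.586208

We have X ~ Binomial(n=23, p=0.16).

(a) Moments:
E[X] = 3.6800
Var(X) = 3.0912
σ = √Var(X) = 1.7582

(b) Point probability using PMF:
P(X = 3) = 0.221904

(c) Cumulative probability using CDF:
P(X ≤ 5) = F(5) = 0.850198

(d) Range probability:
P(3 ≤ X ≤ 5) = P(X ≤ 5) - P(X ≤ 2)
                   = F(5) - F(2)
                   = 0.850198 - 0.263990
                   = 0.586208

This means approximately 58.6% of outcomes fall in the interval [3, 5].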